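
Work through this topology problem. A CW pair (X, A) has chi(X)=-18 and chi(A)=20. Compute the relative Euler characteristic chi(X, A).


Relative Euler characteristic: chi(X, A) = chi(X) - chi(A).
= -18 - (20) = -38

-38


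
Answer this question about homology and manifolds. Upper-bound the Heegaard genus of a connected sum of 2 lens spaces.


Heegaard genus satisfies g(A#B) <= g(A) + g(B).
Each lens space has g = 1.
Upper bound: 2 * 1 = 2

2


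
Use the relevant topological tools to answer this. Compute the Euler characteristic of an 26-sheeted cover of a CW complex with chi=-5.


For a finite covering: chi(E) = (number of sheets) * chi(B).
chi(E) = 26 * (-5) = -130

-130


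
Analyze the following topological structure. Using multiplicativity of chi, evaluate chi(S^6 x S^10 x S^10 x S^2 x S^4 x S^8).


chi is multiplicative: chi(X x Y) = chi(X) chi(Y).
Each even-dim sphere has chi = 2. There are 6 factors.
chi = 2^6 = 64

64


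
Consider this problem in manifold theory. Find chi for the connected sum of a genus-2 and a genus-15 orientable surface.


chi(Sigma_2) = 2 - 2*2 = -2
chi(Sigma_15) = 2 - 2*15 = -28
For surfaces: chi(A#B) = chi(A) + chi(B) - 2.
chi = -2 + -28 - 2 = -32

-32


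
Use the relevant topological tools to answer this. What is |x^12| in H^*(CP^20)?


|x| = 2 in H^*(CP^n).
|x^12| = 12 * |x| = 12 * 2 = 24

24


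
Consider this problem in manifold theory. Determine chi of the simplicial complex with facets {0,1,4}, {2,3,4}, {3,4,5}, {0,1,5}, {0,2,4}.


Enumerate all faces; f-vector: f_0=6, f_1=11, f_2=5.
chi = sum (-1)^k f_k = 0

0


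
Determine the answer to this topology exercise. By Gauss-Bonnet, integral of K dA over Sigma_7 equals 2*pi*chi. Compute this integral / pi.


Gauss-Bonnet: integral K dA = 2*pi*chi(M).
chi(Sigma_7) = 2 - 2*7 = -12.
(integral K dA)/pi = 2*chi = 2*(-12) = -24

-24


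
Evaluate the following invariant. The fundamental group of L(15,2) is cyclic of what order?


pi_1(L(p,q)) = Z/pZ for any q coprime to p.
|pi_1(L(15,2))| = 15

15


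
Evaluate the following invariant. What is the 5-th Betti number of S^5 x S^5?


Each S^d has Poincare polynomial 1 + t^d.
The product S^5 x S^5 has Poincare polynomial prod(1+t^d_i).
Expanding: b_0=1, b_5=2, b_10=1.
b_5 = 2

2


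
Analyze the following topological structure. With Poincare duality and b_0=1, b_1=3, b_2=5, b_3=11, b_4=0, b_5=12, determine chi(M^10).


By Poincare duality b_k = b_{10-k}, so full Betti numbers: b_0=1, b_1=3, b_2=5, b_3=11, b_4=0, b_5=12, b_6=0, b_7=11, b_8=5, b_9=3, b_10=1.
chi = sum (-1)^k b_k = -28

-28


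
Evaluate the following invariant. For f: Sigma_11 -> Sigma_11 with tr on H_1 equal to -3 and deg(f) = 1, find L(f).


L(f) = tr(f_0*) - tr(f_1*) + tr(f_2*).
= 1 - (-3) + (1)
= 5

5


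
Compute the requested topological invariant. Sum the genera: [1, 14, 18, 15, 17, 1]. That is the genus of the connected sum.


Genus is additive under connected sum of orientable surfaces.
g = 1 + 14 + 18 + 15 + 17 + 1 = 66

66


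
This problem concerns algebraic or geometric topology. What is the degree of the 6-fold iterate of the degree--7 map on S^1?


deg(f) = -7. Degree is multiplicative: deg(f^6) = (deg f)^6.
deg(f^6) = (-7)^6 = 117649

117649


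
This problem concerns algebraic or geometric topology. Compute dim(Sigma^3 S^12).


Each suspension raises dimension by 1: Sigma S^n = S^{n+1}.
Sigma^3 S^12 = S^{12+3} = S^15

15


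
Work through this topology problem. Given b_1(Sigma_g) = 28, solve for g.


For a closed orientable surface: b_1 = 2g.
28 = 2g
g = 28 / 2 = 14

14


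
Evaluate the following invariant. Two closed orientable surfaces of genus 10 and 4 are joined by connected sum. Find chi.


chi(Sigma_10) = 2 - 2*10 = -18
chi(Sigma_4) = 2 - 2*4 = -6
For surfaces: chi(A#B) = chi(A) + chi(B) - 2.
chi = -18 + -6 - 2 = -26

-26


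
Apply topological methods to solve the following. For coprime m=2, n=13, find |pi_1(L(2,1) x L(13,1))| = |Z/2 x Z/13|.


pi_1(X x Y) = pi_1(X) x pi_1(Y).
pi_1(L(2,1)) = Z/2, pi_1(L(13,1)) = Z/13.
|Z/2 x Z/13| = 2 * 13 = 26

26


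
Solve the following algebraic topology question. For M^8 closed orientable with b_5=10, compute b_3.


Poincare duality for closed orientable n-manifolds: b_k = b_{n-k}.
Here n = 8, so b_3 = b_5 = 10

10


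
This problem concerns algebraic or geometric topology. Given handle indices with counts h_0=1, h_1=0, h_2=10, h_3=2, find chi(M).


Handles of index k contribute (-1)^k to chi (same as CW cells).
chi = (1) + (0) + (10) + (-2) = 9

9


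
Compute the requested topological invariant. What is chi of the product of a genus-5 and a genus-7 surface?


chi(Sigma_5) = 2 - 2*5 = -8
chi(Sigma_7) = 2 - 2*7 = -12
chi(product) = (-8) * (-12) = 96

96


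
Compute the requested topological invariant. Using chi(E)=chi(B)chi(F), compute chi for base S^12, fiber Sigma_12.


chi(S^12) = 2 (n even), chi(Sigma_12) = 2 - 2*12 = -22.
chi(E) = 2 * (-22) = -44

-44


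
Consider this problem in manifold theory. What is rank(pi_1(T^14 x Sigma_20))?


pi_1(A x B) = pi_1(A) x pi_1(B); rank of abelianization = b_1.
b_1(T^14) = 14, b_1(Sigma_20) = 2*20 = 40.
b_1(product) = 14 + 40 = 54

54


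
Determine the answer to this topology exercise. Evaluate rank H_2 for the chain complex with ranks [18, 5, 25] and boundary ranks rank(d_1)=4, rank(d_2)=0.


rank H_k = rank(ker d_k) - rank(im d_{k+1}).
rank(ker d_2) = rank(C_2) - rank(d_2) = 25 - 0 = 25.
rank(im d_{2+1}) = 0.
rank H_2 = 25 - 0 = 25

25


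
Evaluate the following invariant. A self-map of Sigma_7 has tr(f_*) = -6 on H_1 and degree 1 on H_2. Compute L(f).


L(f) = tr(f_0*) - tr(f_1*) + tr(f_2*).
= 1 - (-6) + (1)
= 8

8


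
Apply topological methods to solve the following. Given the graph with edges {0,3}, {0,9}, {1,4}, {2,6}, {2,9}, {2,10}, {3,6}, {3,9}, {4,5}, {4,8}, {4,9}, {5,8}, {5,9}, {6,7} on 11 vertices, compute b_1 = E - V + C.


b_1 = E - V + (number of components).
E = 14, V = 11, components = 1.
b_1 = 14 - 11 + 1 = 4

4


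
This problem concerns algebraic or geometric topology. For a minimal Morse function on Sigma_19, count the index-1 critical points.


A perfect Morse function has m_k = b_k.
For Sigma_19: b_0=1, b_1=2g=38, b_2=1.
Saddles m_1 = 2g = 38

38


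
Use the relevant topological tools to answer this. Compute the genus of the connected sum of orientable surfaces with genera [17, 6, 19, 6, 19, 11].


Genus is additive under connected sum of orientable surfaces.
g = 17 + 6 + 19 + 6 + 19 + 11 = 78

78


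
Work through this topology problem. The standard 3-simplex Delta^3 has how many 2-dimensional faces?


Delta^3 has 3+1 vertices. A 2-face is a choice of 2+1 vertices.
f_2 = C(3+1, 2+1) = C(4,3) = 4

4


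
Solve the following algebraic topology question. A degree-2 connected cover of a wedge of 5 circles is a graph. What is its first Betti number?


Nielsen-Schreier: an index-n subgroup of F_r is free of rank 1 + n(r-1).
Equivalently: chi(cover) = n*chi(base); chi(vee_r S^1) = 1 - 5 = -4.
chi(E) = 2*(-4) = -8; rank = 1 - chi(E) = 1 - (-8) = 9.
rank = 1 + 2*(5-1) = 1 + 8 = 9

9


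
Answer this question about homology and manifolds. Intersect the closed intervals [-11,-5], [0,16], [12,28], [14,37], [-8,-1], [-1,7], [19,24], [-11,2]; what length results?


Intersection = [max(a_i), min(b_i)] = [19, -5].
Since 19 > -5, the intersection is empty.
Length = 0

0


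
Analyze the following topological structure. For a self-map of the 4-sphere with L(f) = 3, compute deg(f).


L(f) = 1 + (-1)^4 deg(f) on S^4.
3 = 1 + (-1)^4 * deg(f)
(-1)^4 * deg(f) = 2
deg(f) = 2

2


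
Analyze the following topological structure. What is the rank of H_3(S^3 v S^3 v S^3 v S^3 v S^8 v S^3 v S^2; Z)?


For a wedge of spheres, H_k (k>0) is free on one generator per sphere of dimension k.
Spheres of dimension 3: count = 5.
b_3 = 5

5


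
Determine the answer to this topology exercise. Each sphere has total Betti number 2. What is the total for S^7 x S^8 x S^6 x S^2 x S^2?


Total Betti number is multiplicative under products.
Each S^d (d>=1) has total Betti number 2.
There are 5 sphere factors.
Total = 2^5 = 32

32


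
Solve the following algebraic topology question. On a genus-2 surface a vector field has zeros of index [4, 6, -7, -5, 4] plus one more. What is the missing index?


Poincare-Hopf: sum of indices = chi(M).
chi(Sigma_2) = 2 - 2*2 = -2.
Sum of known indices = 2.
x = chi - (sum known) = -2 - (2) = -4

-4


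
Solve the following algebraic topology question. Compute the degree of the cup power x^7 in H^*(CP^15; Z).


|x| = 2 in H^*(CP^n).
|x^7| = 7 * |x| = 7 * 2 = 14

14


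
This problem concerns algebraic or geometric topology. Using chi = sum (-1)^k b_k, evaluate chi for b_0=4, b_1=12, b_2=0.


chi = sum_k (-1)^k b_k.
= (4) + (-12) + (0)
= -8

-8


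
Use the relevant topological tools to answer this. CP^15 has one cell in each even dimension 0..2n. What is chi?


CP^15 has one cell in each even dimension 0, 2, ..., 2*15 (15+1 cells total).
All cells are even-dimensional, so chi = number of cells.
chi = 15 + 1 = 16

16


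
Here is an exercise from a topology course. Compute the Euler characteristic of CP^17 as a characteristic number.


For any closed oriented manifold, <e(TM),[M]> = chi(M).
chi(CP^17) = 17+1 = 18

18


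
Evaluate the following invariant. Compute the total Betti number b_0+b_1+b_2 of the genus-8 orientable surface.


For Sigma_8: b_0 = 1, b_1 = 2g = 16, b_2 = 1.
Total = 1 + 16 + 1 = 18

18


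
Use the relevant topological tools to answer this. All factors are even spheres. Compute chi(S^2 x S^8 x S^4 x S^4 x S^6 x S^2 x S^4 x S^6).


chi is multiplicative: chi(X x Y) = chi(X) chi(Y).
Each even-dim sphere has chi = 2. There are 8 factors.
chi = 2^8 = 256

256


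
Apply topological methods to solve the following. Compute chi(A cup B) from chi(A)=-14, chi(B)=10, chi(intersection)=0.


chi(A cup B) = chi(A) + chi(B) - chi(A cap B)
= -14 + (10) - (0)
= -4

-4


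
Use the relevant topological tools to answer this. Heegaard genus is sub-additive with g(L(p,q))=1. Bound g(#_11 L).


Heegaard genus satisfies g(A#B) <= g(A) + g(B).
Each lens space has g = 1.
Upper bound: 11 * 1 = 11

11


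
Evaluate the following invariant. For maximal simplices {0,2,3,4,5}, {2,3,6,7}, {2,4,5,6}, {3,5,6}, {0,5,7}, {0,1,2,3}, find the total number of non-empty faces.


Each maximal simplex on m vertices has 2^m - 1 nonempty faces.
Take the union (dedupe shared faces).
Total distinct faces = 61

61


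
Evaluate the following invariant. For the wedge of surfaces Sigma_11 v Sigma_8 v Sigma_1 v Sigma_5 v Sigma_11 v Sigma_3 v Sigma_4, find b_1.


For a wedge X v Y: reduced H_k(X v Y) = H_k(X) + H_k(Y).
Each Sigma_g contributes b_1 = 2g.
b_1 = 22 + 16 + 2 + 10 + 22 + 6 + 8 = 86

86


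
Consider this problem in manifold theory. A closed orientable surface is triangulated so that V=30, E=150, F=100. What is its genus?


chi = V - E + F = 30 - 150 + 100 = -20
For orientable closed surface: chi = 2 - 2g, so g = (2 - chi)/2.
g = (2 - (-20)) / 2 = 22 / 2 = 11

11


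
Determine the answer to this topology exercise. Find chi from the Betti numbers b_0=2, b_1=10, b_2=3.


chi = sum_k (-1)^k b_k.
= (2) + (-10) + (3)
= -5

-5


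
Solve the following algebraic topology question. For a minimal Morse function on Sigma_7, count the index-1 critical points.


A perfect Morse function has m_k = b_k.
For Sigma_7: b_0=1, b_1=2g=14, b_2=1.
Saddles m_1 = 2g = 14

14


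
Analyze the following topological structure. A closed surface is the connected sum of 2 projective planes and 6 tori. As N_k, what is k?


Since a >= 1, the sum is non-orientable; each T^2 can be replaced by RP^2 # RP^2 (since T^2#RP^2 = 3RP^2).
Total crosscaps k = 2 + 2*6 = 14.
Check via chi: chi = 2*1 + 6*0 - (2+6-1)*2 = -12 = 2 - k = -12. Consistent.

14


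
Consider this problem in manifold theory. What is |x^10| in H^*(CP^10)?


|x| = 2 in H^*(CP^n).
|x^10| = 10 * |x| = 10 * 2 = 20

20


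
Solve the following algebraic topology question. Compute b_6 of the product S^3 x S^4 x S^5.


Each S^d has Poincare polynomial 1 + t^d.
The product S^3 x S^4 x S^5 has Poincare polynomial prod(1+t^d_i).
Expanding: b_0=1, b_3=1, b_4=1, b_5=1, b_7=1, b_8=1, b_9=1, b_12=1.
b_6 = 0

0


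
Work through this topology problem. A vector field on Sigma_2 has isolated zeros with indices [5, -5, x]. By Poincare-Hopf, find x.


Poincare-Hopf: sum of indices = chi(M).
chi(Sigma_2) = 2 - 2*2 = -2.
Sum of known indices = 0.
x = chi - (sum known) = -2 - (0) = -2

-2


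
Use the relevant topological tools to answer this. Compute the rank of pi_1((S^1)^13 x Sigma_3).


pi_1(A x B) = pi_1(A) x pi_1(B); rank of abelianization = b_1.
b_1(T^13) = 13, b_1(Sigma_3) = 2*3 = 6.
b_1(product) = 13 + 6 = 19

19


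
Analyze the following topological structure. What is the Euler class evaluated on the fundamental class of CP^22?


For any closed oriented manifold, <e(TM),[M]> = chi(M).
chi(CP^22) = 22+1 = 23

23


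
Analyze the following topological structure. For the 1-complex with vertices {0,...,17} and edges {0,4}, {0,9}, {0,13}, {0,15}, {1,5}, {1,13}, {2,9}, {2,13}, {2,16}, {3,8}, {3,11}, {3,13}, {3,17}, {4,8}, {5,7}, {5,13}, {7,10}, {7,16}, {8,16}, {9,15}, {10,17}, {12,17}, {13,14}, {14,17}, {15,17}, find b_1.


b_1 = E - V + (number of components).
E = 25, V = 18, components = 2.
b_1 = 25 - 18 + 2 = 9

9


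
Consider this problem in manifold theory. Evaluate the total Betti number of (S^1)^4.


b_k(T^4) = C(4,k), so the sum over k is sum_k C(4,k) = 2^4.
Total = 2^4 = 16

16


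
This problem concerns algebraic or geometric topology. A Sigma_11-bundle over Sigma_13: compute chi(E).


For a fiber bundle F -> E -> B (with CW structure): chi(E) = chi(B) * chi(F).
chi(Sigma_13) = -24, chi(Sigma_11) = -20.
chi(E) = (-24) * (-20) = 480

480


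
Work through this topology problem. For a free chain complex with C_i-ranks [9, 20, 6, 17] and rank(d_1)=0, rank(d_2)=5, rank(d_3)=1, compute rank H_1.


rank H_k = rank(ker d_k) - rank(im d_{k+1}).
rank(ker d_1) = rank(C_1) - rank(d_1) = 20 - 0 = 20.
rank(im d_{1+1}) = 5.
rank H_1 = 20 - 5 = 15

15


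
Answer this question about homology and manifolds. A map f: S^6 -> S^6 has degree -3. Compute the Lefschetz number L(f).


On S^6: L(f) = tr(f_0*) + (-1)^6 tr(f_6*) = 1 + (-1)^6 * deg(f).
L(f) = 1 + (-1)^6 * -3 = 1 + -3 = -2

-2


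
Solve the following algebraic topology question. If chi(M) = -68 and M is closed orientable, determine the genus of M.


chi = 2 - 2g for closed orientable surfaces.
-68 = 2 - 2g
2g = 2 - (-68) = 70
g = 35

35


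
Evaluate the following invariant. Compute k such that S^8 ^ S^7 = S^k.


S^m ^ S^n = S^{m+n}.
k = 8 + 7 = 15

15


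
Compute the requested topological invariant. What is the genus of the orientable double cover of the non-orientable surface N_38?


chi(N_38) = 2 - 38 = -36.
Double cover: chi(Sigma_g) = 2 * chi(N_38) = 2*(-36) = -72.
2 - 2g = -72, so g = (2 - (-72))/2 = 74/2 = 37

37


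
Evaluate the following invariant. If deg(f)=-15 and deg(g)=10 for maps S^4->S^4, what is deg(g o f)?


Degree is multiplicative under composition: deg(g o f) = deg(g) * deg(f).
= 10 * -15 = -150

-150


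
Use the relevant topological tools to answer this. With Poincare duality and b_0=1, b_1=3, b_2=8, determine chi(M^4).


By Poincare duality b_k = b_{4-k}, so full Betti numbers: b_0=1, b_1=3, b_2=8, b_3=3, b_4=1.
chi = sum (-1)^k b_k = 4

4


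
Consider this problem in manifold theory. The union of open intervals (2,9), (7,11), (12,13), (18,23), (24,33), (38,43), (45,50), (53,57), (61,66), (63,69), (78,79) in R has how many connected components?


Sort and merge overlapping open intervals.
Merged: (2,11), (12,13), (18,23), (24,33), (38,43), (45,50), (53,57), (61,69), (78,79).
Number of components = 9

9


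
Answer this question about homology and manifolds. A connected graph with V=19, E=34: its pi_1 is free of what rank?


For a connected graph: rank(pi_1) = b_1 = E - V + 1 = 1 - chi.
chi = V - E = 19 - 34 = -15.
rank = 1 - (-15) = 34 - 19 + 1 = 16

16


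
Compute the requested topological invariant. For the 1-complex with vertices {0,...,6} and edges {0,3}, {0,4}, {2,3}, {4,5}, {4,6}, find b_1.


b_1 = E - V + (number of components).
E = 5, V = 7, components = 2.
b_1 = 5 - 7 + 2 = 0

0


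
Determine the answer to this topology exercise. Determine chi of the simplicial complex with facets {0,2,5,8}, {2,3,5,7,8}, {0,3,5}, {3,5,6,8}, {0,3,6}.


Enumerate all faces; f-vector: f_0=7, f_1=18, f_2=18, f_3=7, f_4=1.
chi = sum (-1)^k f_k = 1

1


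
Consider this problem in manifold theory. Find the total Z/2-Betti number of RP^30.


H^k(RP^30; Z/2) = Z/2 for each 0 <= k <= 30.
Total dimension = 30 + 1 = 31

31


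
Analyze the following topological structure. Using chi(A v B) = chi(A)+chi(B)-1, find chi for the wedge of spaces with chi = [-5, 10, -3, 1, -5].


chi(A v B) = chi(A) + chi(B) - 1 (one point identified).
For 5 spaces: chi = (sum chi_i) - (5 - 1).
sum = -2; chi = -2 - 4 = -6

-6


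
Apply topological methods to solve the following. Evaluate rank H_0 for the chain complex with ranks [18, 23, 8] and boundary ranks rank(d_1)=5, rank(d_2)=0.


rank H_k = rank(ker d_k) - rank(im d_{k+1}).
rank(ker d_0) = rank(C_0) - rank(d_0) = 18 - 0 = 18.
rank(im d_{0+1}) = 5.
rank H_0 = 18 - 5 = 13

13


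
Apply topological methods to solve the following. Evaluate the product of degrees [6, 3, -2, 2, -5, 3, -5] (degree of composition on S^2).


Degree is multiplicative: deg(composition) = product of degrees.
= (6) * (3) * (-2) * (2) * (-5) * (3) * (-5) = -5400

-5400


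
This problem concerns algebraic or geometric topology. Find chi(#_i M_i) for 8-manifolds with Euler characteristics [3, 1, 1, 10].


For n-manifolds: chi(A#B) = chi(A) + chi(B) - chi(S^8).
chi(S^8) = 1 + (-1)^8 = 2.
chi(#) = (sum chi_i) - (4-1)*chi(S^8) = 15 - 3*2 = 9

9


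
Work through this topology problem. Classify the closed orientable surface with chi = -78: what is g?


chi = 2 - 2g for closed orientable surfaces.
-78 = 2 - 2g
2g = 2 - (-78) = 80
g = 40

40


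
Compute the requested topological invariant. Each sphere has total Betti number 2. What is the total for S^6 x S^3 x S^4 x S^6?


Total Betti number is multiplicative under products.
Each S^d (d>=1) has total Betti number 2.
There are 4 sphere factors.
Total = 2^4 = 16

16


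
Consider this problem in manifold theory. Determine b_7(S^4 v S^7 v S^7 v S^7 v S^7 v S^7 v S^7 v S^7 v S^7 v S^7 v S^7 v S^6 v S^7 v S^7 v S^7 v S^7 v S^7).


For a wedge of spheres, H_k (k>0) is free on one generator per sphere of dimension k.
Spheres of dimension 7: count = 15.
b_7 = 15

15


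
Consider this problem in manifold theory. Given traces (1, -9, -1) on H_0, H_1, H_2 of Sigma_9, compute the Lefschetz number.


L(f) = tr(f_0*) - tr(f_1*) + tr(f_2*).
= 1 - (-9) + (-1)
= 9

9


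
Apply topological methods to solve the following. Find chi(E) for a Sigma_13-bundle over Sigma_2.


For a fiber bundle F -> E -> B (with CW structure): chi(E) = chi(B) * chi(F).
chi(Sigma_2) = -2, chi(Sigma_13) = -24.
chi(E) = (-2) * (-24) = 48

48


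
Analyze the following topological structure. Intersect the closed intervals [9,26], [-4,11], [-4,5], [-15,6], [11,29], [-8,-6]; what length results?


Intersection = [max(a_i), min(b_i)] = [11, -6].
Since 11 > -6, the intersection is empty.
Length = 0

0


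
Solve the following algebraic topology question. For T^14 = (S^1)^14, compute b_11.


By the Kunneth formula, b_k(T^n) = C(n,k).
b_11(T^14) = C(14,11).
C(14,11) = 14!/(11!*3!) = 364

364


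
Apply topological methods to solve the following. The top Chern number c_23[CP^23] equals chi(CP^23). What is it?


For any closed oriented manifold, <e(TM),[M]> = chi(M).
chi(CP^23) = 23+1 = 24

24


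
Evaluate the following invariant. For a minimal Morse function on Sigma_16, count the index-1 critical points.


A perfect Morse function has m_k = b_k.
For Sigma_16: b_0=1, b_1=2g=32, b_2=1.
Saddles m_1 = 2g = 32

32


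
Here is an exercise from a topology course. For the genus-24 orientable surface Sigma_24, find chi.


For a closed orientable surface of genus g: chi = 2 - 2g.
Here g = 24.
chi = 2 - 2*24 = 2 - 48 = -46

-46


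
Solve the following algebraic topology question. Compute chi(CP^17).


CP^17 has one cell in each even dimension 0, 2, ..., 2*17 (17+1 cells total).
All cells are even-dimensional, so chi = number of cells.
chi = 17 + 1 = 18

18


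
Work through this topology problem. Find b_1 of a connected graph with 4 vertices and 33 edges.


For a connected graph: rank(pi_1) = b_1 = E - V + 1 = 1 - chi.
chi = V - E = 4 - 33 = -29.
rank = 1 - (-29) = 33 - 4 + 1 = 30

30


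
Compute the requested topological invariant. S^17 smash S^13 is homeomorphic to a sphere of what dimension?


S^m ^ S^n = S^{m+n}.
k = 17 + 13 = 30

30


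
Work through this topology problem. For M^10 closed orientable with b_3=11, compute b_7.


Poincare duality for closed orientable n-manifolds: b_k = b_{n-k}.
Here n = 10, so b_7 = b_3 = 11

11


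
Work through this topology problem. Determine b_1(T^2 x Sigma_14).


pi_1(A x B) = pi_1(A) x pi_1(B); rank of abelianization = b_1.
b_1(T^2) = 2, b_1(Sigma_14) = 2*14 = 28.
b_1(product) = 2 + 28 = 30

30


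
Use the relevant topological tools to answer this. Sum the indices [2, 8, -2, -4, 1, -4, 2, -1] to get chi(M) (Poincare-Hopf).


Poincare-Hopf: chi(M) = sum of indices of zeros.
chi = (2) + (8) + (-2) + (-4) + (1) + (-4) + (2) + (-1) = 2

2


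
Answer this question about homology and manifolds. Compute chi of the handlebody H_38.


A genus-g handlebody deformation retracts to a wedge of g circles.
chi(vee_g S^1) = 1 - g.
chi(H_38) = 1 - 38 = -37

-37


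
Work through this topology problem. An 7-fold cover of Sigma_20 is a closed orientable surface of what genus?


For an n-sheeted cover: chi(E) = n * chi(B).
chi(Sigma_20) = 2 - 2*20 = -38.
chi(E) = 7 * (-38) = -266.
genus(E) = (2 - chi(E))/2 = (2 - (-266))/2 = 268/2 = 134

134


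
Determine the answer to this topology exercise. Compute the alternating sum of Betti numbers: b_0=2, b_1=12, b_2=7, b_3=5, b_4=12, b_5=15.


chi = sum_k (-1)^k b_k.
= (2) + (-12) + (7) + (-5) + (12) + (-15)
= -11

-11


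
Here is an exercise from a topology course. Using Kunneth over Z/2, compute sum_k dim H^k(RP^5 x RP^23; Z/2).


dim H^*(RP^n; Z/2) = n+1 (one Z/2 in each degree 0..n).
Total Betti number is multiplicative.
Total = (5+1) * (23+1) = 6 * 24 = 144

144


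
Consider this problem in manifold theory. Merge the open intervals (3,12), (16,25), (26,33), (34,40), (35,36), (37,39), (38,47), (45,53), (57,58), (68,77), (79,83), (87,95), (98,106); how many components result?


Sort and merge overlapping open intervals.
Merged: (3,12), (16,25), (26,33), (34,53), (57,58), (68,77), (79,83), (87,95), (98,106).
Number of components = 9

9


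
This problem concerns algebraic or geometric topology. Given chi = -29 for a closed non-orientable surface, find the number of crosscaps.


chi = 2 - k for closed non-orientable surfaces with k crosscaps.
-29 = 2 - k
k = 2 - (-29) = 31

31


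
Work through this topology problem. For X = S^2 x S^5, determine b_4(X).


Each S^d has Poincare polynomial 1 + t^d.
The product S^2 x S^5 has Poincare polynomial prod(1+t^d_i).
Expanding: b_0=1, b_2=1, b_5=1, b_7=1.
b_4 = 0

0


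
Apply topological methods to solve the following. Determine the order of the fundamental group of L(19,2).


pi_1(L(p,q)) = Z/pZ for any q coprime to p.
|pi_1(L(19,2))| = 19

19


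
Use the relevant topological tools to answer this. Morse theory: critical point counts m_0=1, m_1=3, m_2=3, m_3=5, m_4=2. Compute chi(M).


Morse theory: chi(M) = sum_k (-1)^k m_k where m_k = #(index-k critical points).
= (1) + (-3) + (3) + (-5) + (2) = -2

-2


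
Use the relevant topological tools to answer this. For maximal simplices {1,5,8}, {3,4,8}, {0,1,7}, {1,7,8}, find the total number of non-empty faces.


Each maximal simplex on m vertices has 2^m - 1 nonempty faces.
Take the union (dedupe shared faces).
Total distinct faces = 21

21


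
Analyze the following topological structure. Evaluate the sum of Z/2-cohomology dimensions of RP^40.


H^k(RP^40; Z/2) = Z/2 for each 0 <= k <= 40.
Total dimension = 40 + 1 = 41

41


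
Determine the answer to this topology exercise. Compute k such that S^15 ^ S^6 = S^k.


S^m ^ S^n = S^{m+n}.
k = 15 + 6 = 21

21


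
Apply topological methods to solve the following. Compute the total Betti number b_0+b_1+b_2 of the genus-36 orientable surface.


For Sigma_36: b_0 = 1, b_1 = 2g = 72, b_2 = 1.
Total = 1 + 72 + 1 = 74

74


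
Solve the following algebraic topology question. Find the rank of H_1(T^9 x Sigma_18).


pi_1(A x B) = pi_1(A) x pi_1(B); rank of abelianization = b_1.
b_1(T^9) = 9, b_1(Sigma_18) = 2*18 = 36.
b_1(product) = 9 + 36 = 45

45


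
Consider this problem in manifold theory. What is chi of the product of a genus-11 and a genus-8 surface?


chi(Sigma_11) = 2 - 2*11 = -20
chi(Sigma_8) = 2 - 2*8 = -14
chi(product) = (-20) * (-14) = 280

280


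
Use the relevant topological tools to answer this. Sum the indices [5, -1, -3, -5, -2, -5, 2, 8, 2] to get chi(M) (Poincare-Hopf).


Poincare-Hopf: chi(M) = sum of indices of zeros.
chi = (5) + (-1) + (-3) + (-5) + (-2) + (-5) + (2) + (8) + (2) = 1

1


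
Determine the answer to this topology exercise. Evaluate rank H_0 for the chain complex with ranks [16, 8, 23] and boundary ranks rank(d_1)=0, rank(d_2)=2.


rank H_k = rank(ker d_k) - rank(im d_{k+1}).
rank(ker d_0) = rank(C_0) - rank(d_0) = 16 - 0 = 16.
rank(im d_{0+1}) = 0.
rank H_0 = 16 - 0 = 16

16


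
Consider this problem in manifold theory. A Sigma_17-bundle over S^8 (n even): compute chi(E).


chi(S^8) = 2 (n even), chi(Sigma_17) = 2 - 2*17 = -32.
chi(E) = 2 * (-32) = -64

-64


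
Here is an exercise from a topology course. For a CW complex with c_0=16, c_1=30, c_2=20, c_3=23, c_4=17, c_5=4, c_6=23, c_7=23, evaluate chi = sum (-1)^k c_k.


chi = sum_k (-1)^k c_k.
= (-1)^0*16 + (-1)^1*30 + (-1)^2*20 + (-1)^3*23 + (-1)^4*17 + (-1)^5*4 + (-1)^6*23 + (-1)^7*23
= (16) + (-30) + (20) + (-23) + (17) + (-4) + (23) + (-23)
= -4

-4


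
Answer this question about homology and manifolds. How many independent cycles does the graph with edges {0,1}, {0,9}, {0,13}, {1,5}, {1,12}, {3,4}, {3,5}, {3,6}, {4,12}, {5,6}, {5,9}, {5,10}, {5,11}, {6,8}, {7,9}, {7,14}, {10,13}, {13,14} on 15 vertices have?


b_1 = E - V + (number of components).
E = 18, V = 15, components = 2.
b_1 = 18 - 15 + 2 = 5

5


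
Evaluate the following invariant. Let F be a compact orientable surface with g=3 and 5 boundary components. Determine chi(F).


For a compact orientable surface with genus g and b boundary components: chi = 2 - 2g - b.
chi = 2 - 2*3 - 5 = 2 - 6 - 5 = -9

-9


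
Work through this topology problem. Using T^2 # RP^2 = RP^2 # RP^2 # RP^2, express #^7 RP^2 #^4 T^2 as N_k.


Since a >= 1, the sum is non-orientable; each T^2 can be replaced by RP^2 # RP^2 (since T^2#RP^2 = 3RP^2).
Total crosscaps k = 7 + 2*4 = 15.
Check via chi: chi = 7*1 + 4*0 - (7+4-1)*2 = -13 = 2 - k = -13. Consistent.

15


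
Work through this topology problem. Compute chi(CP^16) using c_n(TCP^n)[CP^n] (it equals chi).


For any closed oriented manifold, <e(TM),[M]> = chi(M).
chi(CP^16) = 16+1 = 17

17


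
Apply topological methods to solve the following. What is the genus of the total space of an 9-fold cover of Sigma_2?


For an n-sheeted cover: chi(E) = n * chi(B).
chi(Sigma_2) = 2 - 2*2 = -2.
chi(E) = 9 * (-2) = -18.
genus(E) = (2 - chi(E))/2 = (2 - (-18))/2 = 20/2 = 10

10


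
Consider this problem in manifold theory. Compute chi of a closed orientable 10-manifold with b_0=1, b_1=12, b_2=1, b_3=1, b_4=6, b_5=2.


By Poincare duality b_k = b_{10-k}, so full Betti numbers: b_0=1, b_1=12, b_2=1, b_3=1, b_4=6, b_5=2, b_6=6, b_7=1, b_8=1, b_9=12, b_10=1.
chi = sum (-1)^k b_k = -12

-12


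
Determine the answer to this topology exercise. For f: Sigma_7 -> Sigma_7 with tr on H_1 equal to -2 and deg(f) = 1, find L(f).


L(f) = tr(f_0*) - tr(f_1*) + tr(f_2*).
= 1 - (-2) + (1)
= 4

4


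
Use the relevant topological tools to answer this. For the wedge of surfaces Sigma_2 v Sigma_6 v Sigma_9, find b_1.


For a wedge X v Y: reduced H_k(X v Y) = H_k(X) + H_k(Y).
Each Sigma_g contributes b_1 = 2g.
b_1 = 4 + 12 + 18 = 34

34


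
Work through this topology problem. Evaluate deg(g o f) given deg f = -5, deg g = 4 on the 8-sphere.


Degree is multiplicative under composition: deg(g o f) = deg(g) * deg(f).
= 4 * -5 = -20

-20


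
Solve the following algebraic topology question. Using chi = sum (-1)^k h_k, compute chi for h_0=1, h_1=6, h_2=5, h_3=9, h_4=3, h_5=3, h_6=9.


Handles of index k contribute (-1)^k to chi (same as CW cells).
chi = (1) + (-6) + (5) + (-9) + (3) + (-3) + (9) = 0

0


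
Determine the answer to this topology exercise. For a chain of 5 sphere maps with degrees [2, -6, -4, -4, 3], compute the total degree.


Degree is multiplicative: deg(composition) = product of degrees.
= (2) * (-6) * (-4) * (-4) * (3) = -576

-576


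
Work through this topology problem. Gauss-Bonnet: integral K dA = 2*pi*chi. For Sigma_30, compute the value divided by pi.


Gauss-Bonnet: integral K dA = 2*pi*chi(M).
chi(Sigma_30) = 2 - 2*30 = -58.
(integral K dA)/pi = 2*chi = 2*(-58) = -116

-116


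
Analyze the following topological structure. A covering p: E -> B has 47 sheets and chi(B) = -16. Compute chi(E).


For a finite covering: chi(E) = (number of sheets) * chi(B).
chi(E) = 47 * (-16) = -752

-752


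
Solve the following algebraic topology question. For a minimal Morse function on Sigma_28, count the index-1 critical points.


A perfect Morse function has m_k = b_k.
For Sigma_28: b_0=1, b_1=2g=56, b_2=1.
Saddles m_1 = 2g = 56

56


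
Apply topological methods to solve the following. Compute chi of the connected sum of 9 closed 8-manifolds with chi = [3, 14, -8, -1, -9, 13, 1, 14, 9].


For n-manifolds: chi(A#B) = chi(A) + chi(B) - chi(S^8).
chi(S^8) = 1 + (-1)^8 = 2.
chi(#) = (sum chi_i) - (9-1)*chi(S^8) = 36 - 8*2 = 20

20


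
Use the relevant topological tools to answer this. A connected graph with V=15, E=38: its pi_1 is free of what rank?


For a connected graph: rank(pi_1) = b_1 = E - V + 1 = 1 - chi.
chi = V - E = 15 - 38 = -23.
rank = 1 - (-23) = 38 - 15 + 1 = 24

24


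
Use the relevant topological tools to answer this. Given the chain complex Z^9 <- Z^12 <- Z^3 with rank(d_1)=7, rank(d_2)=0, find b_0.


rank H_k = rank(ker d_k) - rank(im d_{k+1}).
rank(ker d_0) = rank(C_0) - rank(d_0) = 9 - 0 = 9.
rank(im d_{0+1}) = 7.
rank H_0 = 9 - 7 = 2

2


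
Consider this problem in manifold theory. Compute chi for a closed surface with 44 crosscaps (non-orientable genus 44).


For a non-orientable closed surface with k crosscaps: chi = 2 - k.
Here k = 44.
chi = 2 - 44 = -42

-42


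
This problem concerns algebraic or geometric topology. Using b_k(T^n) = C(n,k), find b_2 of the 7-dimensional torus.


By the Kunneth formula, b_k(T^n) = C(n,k).
b_2(T^7) = C(7,2).
C(7,2) = 7!/(2!*5!) = 21

21


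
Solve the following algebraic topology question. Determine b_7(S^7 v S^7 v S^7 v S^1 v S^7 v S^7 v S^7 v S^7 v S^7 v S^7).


For a wedge of spheres, H_k (k>0) is free on one generator per sphere of dimension k.
Spheres of dimension 7: count = 9.
b_7 = 9

9


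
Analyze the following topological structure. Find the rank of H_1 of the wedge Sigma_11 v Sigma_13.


For a wedge: H_1(A v B) = H_1(A) + H_1(B).
b_1(Sigma_11) = 22, b_1(Sigma_13) = 26.
b_1 = 22 + 26 = 48

48


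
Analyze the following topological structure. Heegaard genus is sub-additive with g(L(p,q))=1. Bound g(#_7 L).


Heegaard genus satisfies g(A#B) <= g(A) + g(B).
Each lens space has g = 1.
Upper bound: 7 * 1 = 7

7


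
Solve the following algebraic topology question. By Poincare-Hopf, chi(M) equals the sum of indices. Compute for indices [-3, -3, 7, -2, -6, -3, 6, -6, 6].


Poincare-Hopf: chi(M) = sum of indices of zeros.
chi = (-3) + (-3) + (7) + (-2) + (-6) + (-3) + (6) + (-6) + (6) = -4

-4


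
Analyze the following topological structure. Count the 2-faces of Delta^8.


Delta^8 has 8+1 vertices. A 2-face is a choice of 2+1 vertices.
f_2 = C(8+1, 2+1) = C(9,3) = 84

84


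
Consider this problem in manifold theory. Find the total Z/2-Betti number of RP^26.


H^k(RP^26; Z/2) = Z/2 for each 0 <= k <= 26.
Total dimension = 26 + 1 = 27

27


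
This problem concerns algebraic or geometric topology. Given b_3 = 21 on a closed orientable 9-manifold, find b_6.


Poincare duality for closed orientable n-manifolds: b_k = b_{n-k}.
Here n = 9, so b_6 = b_3 = 21

21


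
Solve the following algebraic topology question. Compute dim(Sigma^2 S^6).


Each suspension raises dimension by 1: Sigma S^n = S^{n+1}.
Sigma^2 S^6 = S^{6+2} = S^8

8


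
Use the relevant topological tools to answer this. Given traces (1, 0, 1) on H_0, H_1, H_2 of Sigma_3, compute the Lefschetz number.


L(f) = tr(f_0*) - tr(f_1*) + tr(f_2*).
= 1 - (0) + (1)
= 2

2


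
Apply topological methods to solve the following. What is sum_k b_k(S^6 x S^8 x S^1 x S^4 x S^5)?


Total Betti number is multiplicative under products.
Each S^d (d>=1) has total Betti number 2.
There are 5 sphere factors.
Total = 2^5 = 32

32


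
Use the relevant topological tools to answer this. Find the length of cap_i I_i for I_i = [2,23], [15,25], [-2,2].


Intersection = [max(a_i), min(b_i)] = [15, 2].
Since 15 > 2, the intersection is empty.
Length = 0

0


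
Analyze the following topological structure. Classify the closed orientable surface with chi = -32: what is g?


chi = 2 - 2g for closed orientable surfaces.
-32 = 2 - 2g
2g = 2 - (-32) = 34
g = 17

17


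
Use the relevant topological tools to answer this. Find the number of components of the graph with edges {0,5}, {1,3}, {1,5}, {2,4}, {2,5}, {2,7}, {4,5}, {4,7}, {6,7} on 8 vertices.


Run DFS/union-find over 8 vertices.
V = 8, E = 9.
Number of components = 1

1


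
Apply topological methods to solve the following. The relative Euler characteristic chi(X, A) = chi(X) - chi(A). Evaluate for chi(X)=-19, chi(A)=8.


Relative Euler characteristic: chi(X, A) = chi(X) - chi(A).
= -19 - (8) = -27

-27


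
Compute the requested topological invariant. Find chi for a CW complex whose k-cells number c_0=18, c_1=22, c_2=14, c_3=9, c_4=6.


chi = sum_k (-1)^k c_k.
= (-1)^0*18 + (-1)^1*22 + (-1)^2*14 + (-1)^3*9 + (-1)^4*6
= (18) + (-22) + (14) + (-9) + (6)
= 7

7


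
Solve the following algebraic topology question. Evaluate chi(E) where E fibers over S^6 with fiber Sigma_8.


chi(S^6) = 2 (n even), chi(Sigma_8) = 2 - 2*8 = -14.
chi(E) = 2 * (-14) = -28

-28


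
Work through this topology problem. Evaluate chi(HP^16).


HP^16 has one cell in each dimension 0, 4, ..., 4*16 (16+1 cells, all even-dim).
chi = 16 + 1 = 17

17


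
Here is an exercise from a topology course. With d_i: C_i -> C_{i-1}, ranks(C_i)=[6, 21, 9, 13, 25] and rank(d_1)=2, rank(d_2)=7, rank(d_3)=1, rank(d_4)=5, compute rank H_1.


rank H_k = rank(ker d_k) - rank(im d_{k+1}).
rank(ker d_1) = rank(C_1) - rank(d_1) = 21 - 2 = 19.
rank(im d_{1+1}) = 7.
rank H_1 = 19 - 7 = 12

12


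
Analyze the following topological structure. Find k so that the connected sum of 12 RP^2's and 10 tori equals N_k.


Since a >= 1, the sum is non-orientable; each T^2 can be replaced by RP^2 # RP^2 (since T^2#RP^2 = 3RP^2).
Total crosscaps k = 12 + 2*10 = 32.
Check via chi: chi = 12*1 + 10*0 - (12+10-1)*2 = -30 = 2 - k = -30. Consistent.

32


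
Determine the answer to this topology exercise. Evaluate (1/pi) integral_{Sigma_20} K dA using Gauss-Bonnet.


Gauss-Bonnet: integral K dA = 2*pi*chi(M).
chi(Sigma_20) = 2 - 2*20 = -38.
(integral K dA)/pi = 2*chi = 2*(-38) = -76

-76


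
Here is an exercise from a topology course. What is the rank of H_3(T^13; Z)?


By the Kunneth formula, b_k(T^n) = C(n,k).
b_3(T^13) = C(13,3).
C(13,3) = 13!/(3!*10!) = 286

286


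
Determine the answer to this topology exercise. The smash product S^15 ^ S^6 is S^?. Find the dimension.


S^m ^ S^n = S^{m+n}.
k = 15 + 6 = 21

21


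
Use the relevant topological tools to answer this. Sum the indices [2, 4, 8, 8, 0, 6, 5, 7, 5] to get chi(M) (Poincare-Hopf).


Poincare-Hopf: chi(M) = sum of indices of zeros.
chi = (2) + (4) + (8) + (8) + (0) + (6) + (5) + (7) + (5) = 45

45


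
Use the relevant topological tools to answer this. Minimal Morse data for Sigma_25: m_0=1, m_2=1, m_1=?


A perfect Morse function has m_k = b_k.
For Sigma_25: b_0=1, b_1=2g=50, b_2=1.
Saddles m_1 = 2g = 50

50


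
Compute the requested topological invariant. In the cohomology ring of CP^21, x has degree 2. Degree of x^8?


|x| = 2 in H^*(CP^n).
|x^8| = 8 * |x| = 8 * 2 = 16

16


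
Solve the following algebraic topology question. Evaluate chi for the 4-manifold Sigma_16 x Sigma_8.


chi(Sigma_16) = 2 - 2*16 = -30
chi(Sigma_8) = 2 - 2*8 = -14
chi(product) = (-30) * (-14) = 420

420


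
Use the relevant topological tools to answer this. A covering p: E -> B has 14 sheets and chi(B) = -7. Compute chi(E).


For a finite covering: chi(E) = (number of sheets) * chi(B).
chi(E) = 14 * (-7) = -98

-98


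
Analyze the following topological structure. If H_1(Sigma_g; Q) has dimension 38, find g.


For a closed orientable surface: b_1 = 2g.
38 = 2g
g = 38 / 2 = 19

19


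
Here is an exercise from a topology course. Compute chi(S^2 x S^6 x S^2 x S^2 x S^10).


chi is multiplicative: chi(X x Y) = chi(X) chi(Y).
Each even-dim sphere has chi = 2. There are 5 factors.
chi = 2^5 = 32

32


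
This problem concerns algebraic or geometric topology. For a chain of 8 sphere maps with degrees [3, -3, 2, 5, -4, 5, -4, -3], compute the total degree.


Degree is multiplicative: deg(composition) = product of degrees.
= (3) * (-3) * (2) * (5) * (-4) * (5) * (-4) * (-3) = 21600

21600


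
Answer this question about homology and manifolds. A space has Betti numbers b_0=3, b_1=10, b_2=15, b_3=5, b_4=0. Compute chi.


chi = sum_k (-1)^k b_k.
= (3) + (-10) + (15) + (-5) + (0)
= 3

3


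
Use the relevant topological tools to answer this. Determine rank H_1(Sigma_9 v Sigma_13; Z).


For a wedge: H_1(A v B) = H_1(A) + H_1(B).
b_1(Sigma_9) = 18, b_1(Sigma_13) = 26.
b_1 = 18 + 26 = 44

44


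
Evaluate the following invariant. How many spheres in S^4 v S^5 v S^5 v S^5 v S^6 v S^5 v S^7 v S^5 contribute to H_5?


For a wedge of spheres, H_k (k>0) is free on one generator per sphere of dimension k.
Spheres of dimension 5: count = 5.
b_5 = 5

5


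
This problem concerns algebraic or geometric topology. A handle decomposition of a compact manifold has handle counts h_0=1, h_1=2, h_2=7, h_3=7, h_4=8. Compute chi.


Handles of index k contribute (-1)^k to chi (same as CW cells).
chi = (1) + (-2) + (7) + (-7) + (8) = 7

7


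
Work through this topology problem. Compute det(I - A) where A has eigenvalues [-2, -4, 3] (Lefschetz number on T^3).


For a torus self-map: L(f) = det(I - A) where A acts on H_1.
L(f) = (1--2) * (1--4) * (1-3) = 3 * 5 * -2 = -30

-30


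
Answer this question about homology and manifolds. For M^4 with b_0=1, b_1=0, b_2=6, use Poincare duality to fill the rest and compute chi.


By Poincare duality b_k = b_{4-k}, so full Betti numbers: b_0=1, b_1=0, b_2=6, b_3=0, b_4=1.
chi = sum (-1)^k b_k = 8

8
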